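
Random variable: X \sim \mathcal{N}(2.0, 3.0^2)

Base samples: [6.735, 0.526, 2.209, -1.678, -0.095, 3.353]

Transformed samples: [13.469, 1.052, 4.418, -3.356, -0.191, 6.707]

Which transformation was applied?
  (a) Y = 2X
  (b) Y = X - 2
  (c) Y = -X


Checking option (a) Y = 2X:
  X = 6.735 -> Y = 13.469 ✓
  X = 0.526 -> Y = 1.052 ✓
  X = 2.209 -> Y = 4.418 ✓
All samples match this transformation.

(a) 2X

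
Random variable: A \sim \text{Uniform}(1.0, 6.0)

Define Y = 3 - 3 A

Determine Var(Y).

For Y = aA + b: Var(Y) = a² * Var(A)
Var(A) = (6 - 1)^2/12 = 2.0833333
Var(Y) = (-3)² * 2.0833333 = 9 * 2.0833333 = 18.75

18.75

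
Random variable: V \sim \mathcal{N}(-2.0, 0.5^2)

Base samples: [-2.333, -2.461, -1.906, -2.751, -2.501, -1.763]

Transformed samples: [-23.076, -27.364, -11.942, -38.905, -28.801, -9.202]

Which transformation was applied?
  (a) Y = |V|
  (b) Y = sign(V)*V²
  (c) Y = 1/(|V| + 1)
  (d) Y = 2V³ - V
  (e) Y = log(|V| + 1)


Checking option (d) Y = 2V³ - V:
  V = -2.333 -> Y = -23.076 ✓
  V = -2.461 -> Y = -27.364 ✓
  V = -1.906 -> Y = -11.942 ✓
All samples match this transformation.

(d) 2V³ - V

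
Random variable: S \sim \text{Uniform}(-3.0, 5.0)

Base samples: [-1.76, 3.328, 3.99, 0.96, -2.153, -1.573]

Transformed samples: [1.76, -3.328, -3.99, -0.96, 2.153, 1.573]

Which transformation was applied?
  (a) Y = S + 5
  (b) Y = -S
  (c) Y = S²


Checking option (b) Y = -S:
  S = -1.76 -> Y = 1.76 ✓
  S = 3.328 -> Y = -3.328 ✓
  S = 3.99 -> Y = -3.99 ✓
All samples match this transformation.

(b) -S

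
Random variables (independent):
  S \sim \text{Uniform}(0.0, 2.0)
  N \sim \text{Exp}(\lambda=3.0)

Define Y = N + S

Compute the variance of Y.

For independent RVs: Var(aX + bY) = a²Var(X) + b²Var(Y)
Var(S) = 0.33333333
Var(N) = 0.11111111
Var(Y) = 1²*0.33333333 + 1²*0.11111111
= 1*0.33333333 + 1*0.11111111 = 0.44444444

0.44444444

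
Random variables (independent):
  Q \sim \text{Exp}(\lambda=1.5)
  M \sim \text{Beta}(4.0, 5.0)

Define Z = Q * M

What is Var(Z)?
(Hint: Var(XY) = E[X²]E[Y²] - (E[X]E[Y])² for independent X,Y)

Var(XY) = E[X²]E[Y²] - (E[X]E[Y])²
E[Q] = 0.66666667, Var(Q) = 0.44444444
E[M] = 0.44444444, Var(M) = 0.024691358
E[Q²] = 0.44444444 + 0.66666667² = 0.88888889
E[M²] = 0.024691358 + 0.44444444² = 0.22222222
Var(Z) = 0.88888889*0.22222222 - (0.66666667*0.44444444)²
= 0.19753086 - 0.087791495 = 0.10973937

0.10973937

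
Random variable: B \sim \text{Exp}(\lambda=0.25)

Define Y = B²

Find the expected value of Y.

E[B²] = Var(B) + (E[B])² = 16 + 16 = 32

32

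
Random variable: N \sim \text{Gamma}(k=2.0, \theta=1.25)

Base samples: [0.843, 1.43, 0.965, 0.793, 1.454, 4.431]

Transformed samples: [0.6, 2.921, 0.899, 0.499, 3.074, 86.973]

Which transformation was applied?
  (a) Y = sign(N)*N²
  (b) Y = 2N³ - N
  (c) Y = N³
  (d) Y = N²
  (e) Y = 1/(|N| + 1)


Checking option (c) Y = N³:
  N = 0.843 -> Y = 0.6 ✓
  N = 1.43 -> Y = 2.921 ✓
  N = 0.965 -> Y = 0.899 ✓
All samples match this transformation.

(c) N³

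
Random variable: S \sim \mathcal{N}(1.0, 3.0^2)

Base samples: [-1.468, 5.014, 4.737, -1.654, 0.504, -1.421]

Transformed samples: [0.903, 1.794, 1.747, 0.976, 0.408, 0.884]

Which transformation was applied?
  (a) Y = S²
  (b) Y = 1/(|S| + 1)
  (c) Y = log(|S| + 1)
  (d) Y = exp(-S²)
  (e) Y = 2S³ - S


Checking option (c) Y = log(|S| + 1):
  S = -1.468 -> Y = 0.903 ✓
  S = 5.014 -> Y = 1.794 ✓
  S = 4.737 -> Y = 1.747 ✓
All samples match this transformation.

(c) log(|S| + 1)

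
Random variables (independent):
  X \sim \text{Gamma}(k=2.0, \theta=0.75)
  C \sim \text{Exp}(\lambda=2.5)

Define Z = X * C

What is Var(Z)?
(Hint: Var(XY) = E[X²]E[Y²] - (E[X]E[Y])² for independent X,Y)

Var(XY) = E[X²]E[Y²] - (E[X]E[Y])²
E[X] = 1.5, Var(X) = 1.125
E[C] = 0.4, Var(C) = 0.16
E[X²] = 1.125 + 1.5² = 3.375
E[C²] = 0.16 + 0.4² = 0.32
Var(Z) = 3.375*0.32 - (1.5*0.4)²
= 1.08 - 0.36 = 0.72

0.72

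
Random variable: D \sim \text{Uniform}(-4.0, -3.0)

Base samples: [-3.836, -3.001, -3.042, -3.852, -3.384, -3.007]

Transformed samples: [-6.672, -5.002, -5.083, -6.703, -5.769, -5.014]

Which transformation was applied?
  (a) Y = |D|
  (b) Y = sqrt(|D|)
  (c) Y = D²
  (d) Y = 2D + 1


Checking option (d) Y = 2D + 1:
  D = -3.836 -> Y = -6.672 ✓
  D = -3.001 -> Y = -5.002 ✓
  D = -3.042 -> Y = -5.083 ✓
All samples match this transformation.

(d) 2D + 1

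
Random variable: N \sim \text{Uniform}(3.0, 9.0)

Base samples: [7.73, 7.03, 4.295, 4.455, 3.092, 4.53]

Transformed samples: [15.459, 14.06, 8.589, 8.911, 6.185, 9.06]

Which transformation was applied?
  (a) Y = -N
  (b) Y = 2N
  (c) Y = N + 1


Checking option (b) Y = 2N:
  N = 7.73 -> Y = 15.459 ✓
  N = 7.03 -> Y = 14.06 ✓
  N = 4.295 -> Y = 8.589 ✓
All samples match this transformation.

(b) 2N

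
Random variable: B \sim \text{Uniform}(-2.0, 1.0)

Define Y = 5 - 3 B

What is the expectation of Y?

For Y = -3B + 5:
E[Y] = -3 * E[B] + 5
E[B] = (-2 + 1)/2 = -0.5
E[Y] = -3 * (-0.5) + 5 = 6.5

6.5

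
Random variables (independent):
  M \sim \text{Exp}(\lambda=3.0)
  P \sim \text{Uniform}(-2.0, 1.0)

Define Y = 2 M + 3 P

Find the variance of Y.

For independent RVs: Var(aX + bY) = a²Var(X) + b²Var(Y)
Var(M) = 0.11111111
Var(P) = 0.75
Var(Y) = 2²*0.11111111 + 3²*0.75
= 4*0.11111111 + 9*0.75 = 7.1944444

7.1944444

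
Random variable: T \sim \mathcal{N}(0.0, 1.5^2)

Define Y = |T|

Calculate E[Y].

For X ~ N(0, 1.5²), E[|X|] = sigma * sqrt(2/pi)
= 1.5 * sqrt(2/pi) = 1.1968268

1.1968268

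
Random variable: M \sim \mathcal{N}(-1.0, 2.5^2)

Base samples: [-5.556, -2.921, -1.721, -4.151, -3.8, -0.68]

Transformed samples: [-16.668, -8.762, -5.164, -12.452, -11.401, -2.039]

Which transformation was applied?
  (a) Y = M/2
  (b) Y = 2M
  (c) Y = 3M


Checking option (c) Y = 3M:
  M = -5.556 -> Y = -16.668 ✓
  M = -2.921 -> Y = -8.762 ✓
  M = -1.721 -> Y = -5.164 ✓
All samples match this transformation.

(c) 3M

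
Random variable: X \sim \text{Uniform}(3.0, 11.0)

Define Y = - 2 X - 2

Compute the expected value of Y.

For Y = -2X - 2:
E[Y] = -2 * E[X] - 2
E[X] = (3 + 11)/2 = 7
E[Y] = -2 * 7 - 2 = -16

-16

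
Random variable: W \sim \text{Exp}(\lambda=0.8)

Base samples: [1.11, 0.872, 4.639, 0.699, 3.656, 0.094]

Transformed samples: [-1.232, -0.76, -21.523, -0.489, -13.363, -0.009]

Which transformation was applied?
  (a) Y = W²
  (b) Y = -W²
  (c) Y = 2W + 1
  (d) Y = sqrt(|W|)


Checking option (b) Y = -W²:
  W = 1.11 -> Y = -1.232 ✓
  W = 0.872 -> Y = -0.76 ✓
  W = 4.639 -> Y = -21.523 ✓
All samples match this transformation.

(b) -W²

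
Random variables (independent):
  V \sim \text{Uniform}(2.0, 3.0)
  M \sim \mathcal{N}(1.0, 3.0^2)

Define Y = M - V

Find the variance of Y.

For independent RVs: Var(aX + bY) = a²Var(X) + b²Var(Y)
Var(V) = 0.083333333
Var(M) = 9
Var(Y) = (-1)²*0.083333333 + 1²*9
= 1*0.083333333 + 1*9 = 9.0833333

9.0833333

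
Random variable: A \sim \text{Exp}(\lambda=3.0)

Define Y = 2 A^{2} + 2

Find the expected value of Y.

E[Y] = 2*E[A²] + 2
E[A] = 0.33333333
E[A²] = Var(A) + (E[A])² = 0.11111111 + 0.11111111 = 0.22222222
E[Y] = 2*0.22222222 + 2 = 2.4444444

2.4444444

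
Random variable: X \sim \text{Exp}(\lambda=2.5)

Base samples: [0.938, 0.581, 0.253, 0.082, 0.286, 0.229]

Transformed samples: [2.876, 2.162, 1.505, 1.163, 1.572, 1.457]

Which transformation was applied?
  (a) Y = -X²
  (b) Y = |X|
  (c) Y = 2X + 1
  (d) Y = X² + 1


Checking option (c) Y = 2X + 1:
  X = 0.938 -> Y = 2.876 ✓
  X = 0.581 -> Y = 2.162 ✓
  X = 0.253 -> Y = 1.505 ✓
All samples match this transformation.

(c) 2X + 1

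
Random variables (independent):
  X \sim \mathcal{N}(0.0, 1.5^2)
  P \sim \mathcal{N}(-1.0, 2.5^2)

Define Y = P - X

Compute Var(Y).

For independent RVs: Var(aX + bY) = a²Var(X) + b²Var(Y)
Var(X) = 2.25
Var(P) = 6.25
Var(Y) = (-1)²*2.25 + 1²*6.25
= 1*2.25 + 1*6.25 = 8.5

8.5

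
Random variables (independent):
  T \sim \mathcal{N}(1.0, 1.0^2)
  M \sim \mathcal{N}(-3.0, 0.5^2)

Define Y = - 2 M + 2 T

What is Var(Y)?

For independent RVs: Var(aX + bY) = a²Var(X) + b²Var(Y)
Var(T) = 1
Var(M) = 0.25
Var(Y) = 2²*1 + (-2)²*0.25
= 4*1 + 4*0.25 = 5

5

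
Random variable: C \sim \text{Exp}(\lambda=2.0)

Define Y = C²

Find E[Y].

Using E[X²] = Var(X) + (E[X])²:
E[C] = 0.5
Var(C) = 1/2.0^2 = 0.25
E[C²] = 0.25 + 0.5² = 0.25 + 0.25 = 0.5

0.5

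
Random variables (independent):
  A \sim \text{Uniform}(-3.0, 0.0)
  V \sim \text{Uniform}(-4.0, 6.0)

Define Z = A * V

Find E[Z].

For independent RVs: E[XY] = E[X]*E[Y]
E[A] = -1.5
E[V] = 1
E[Z] = -1.5 * 1 = -1.5

-1.5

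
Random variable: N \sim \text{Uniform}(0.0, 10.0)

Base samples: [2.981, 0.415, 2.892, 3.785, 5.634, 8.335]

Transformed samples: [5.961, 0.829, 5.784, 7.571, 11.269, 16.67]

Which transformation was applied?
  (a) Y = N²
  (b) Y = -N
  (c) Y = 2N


Checking option (c) Y = 2N:
  N = 2.981 -> Y = 5.961 ✓
  N = 0.415 -> Y = 0.829 ✓
  N = 2.892 -> Y = 5.784 ✓
All samples match this transformation.

(c) 2N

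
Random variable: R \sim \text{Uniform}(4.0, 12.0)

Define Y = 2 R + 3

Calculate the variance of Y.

For Y = aR + b: Var(Y) = a² * Var(R)
Var(R) = (12 - 4)^2/12 = 5.3333333
Var(Y) = 2² * 5.3333333 = 4 * 5.3333333 = 21.333333

21.333333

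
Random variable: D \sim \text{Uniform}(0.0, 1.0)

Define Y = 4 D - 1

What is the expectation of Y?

For Y = 4D - 1:
E[Y] = 4 * E[D] - 1
E[D] = (0 + 1)/2 = 0.5
E[Y] = 4 * 0.5 - 1 = 1

1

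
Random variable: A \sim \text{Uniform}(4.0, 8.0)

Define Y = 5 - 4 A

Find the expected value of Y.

For Y = -4A + 5:
E[Y] = -4 * E[A] + 5
E[A] = (4 + 8)/2 = 6
E[Y] = -4 * 6 + 5 = -19

-19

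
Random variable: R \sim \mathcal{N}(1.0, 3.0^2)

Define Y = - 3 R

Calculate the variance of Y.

For Y = aR + b: Var(Y) = a² * Var(R)
Var(R) = 3.0^2 = 9
Var(Y) = (-3)² * 9 = 9 * 9 = 81

81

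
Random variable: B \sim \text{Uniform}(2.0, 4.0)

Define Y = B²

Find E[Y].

E[B²] = Var(B) + (E[B])² = 0.33333333 + 9 = 9.3333333

9.3333333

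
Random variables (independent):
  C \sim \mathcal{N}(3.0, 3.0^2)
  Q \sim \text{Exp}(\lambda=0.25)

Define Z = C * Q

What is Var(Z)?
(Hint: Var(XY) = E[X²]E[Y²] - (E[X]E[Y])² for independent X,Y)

Var(XY) = E[X²]E[Y²] - (E[X]E[Y])²
E[C] = 3, Var(C) = 9
E[Q] = 4, Var(Q) = 16
E[C²] = 9 + 3² = 18
E[Q²] = 16 + 4² = 32
Var(Z) = 18*32 - (3*4)²
= 576 - 144 = 432

432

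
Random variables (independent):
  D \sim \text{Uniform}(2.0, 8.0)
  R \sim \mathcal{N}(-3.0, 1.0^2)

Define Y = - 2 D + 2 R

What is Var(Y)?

For independent RVs: Var(aX + bY) = a²Var(X) + b²Var(Y)
Var(D) = 3
Var(R) = 1
Var(Y) = (-2)²*3 + 2²*1
= 4*3 + 4*1 = 16

16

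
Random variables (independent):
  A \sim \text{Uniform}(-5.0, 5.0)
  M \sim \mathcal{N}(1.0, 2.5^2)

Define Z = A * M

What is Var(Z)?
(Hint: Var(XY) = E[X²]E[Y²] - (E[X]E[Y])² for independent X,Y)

Var(XY) = E[X²]E[Y²] - (E[X]E[Y])²
E[A] = 0, Var(A) = 8.3333333
E[M] = 1, Var(M) = 6.25
E[A²] = 8.3333333 + 0² = 8.3333333
E[M²] = 6.25 + 1² = 7.25
Var(Z) = 8.3333333*7.25 - (0*1)²
= 60.416667 - 0 = 60.416667

60.416667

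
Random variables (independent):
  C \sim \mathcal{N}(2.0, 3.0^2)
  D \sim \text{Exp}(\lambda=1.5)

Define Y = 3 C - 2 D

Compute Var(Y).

For independent RVs: Var(aX + bY) = a²Var(X) + b²Var(Y)
Var(C) = 9
Var(D) = 0.44444444
Var(Y) = 3²*9 + (-2)²*0.44444444
= 9*9 + 4*0.44444444 = 82.777778

82.777778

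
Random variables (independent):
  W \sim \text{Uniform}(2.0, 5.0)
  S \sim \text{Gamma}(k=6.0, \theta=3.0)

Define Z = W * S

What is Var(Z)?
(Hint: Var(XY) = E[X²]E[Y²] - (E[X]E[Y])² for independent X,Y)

Var(XY) = E[X²]E[Y²] - (E[X]E[Y])²
E[W] = 3.5, Var(W) = 0.75
E[S] = 18, Var(S) = 54
E[W²] = 0.75 + 3.5² = 13
E[S²] = 54 + 18² = 378
Var(Z) = 13*378 - (3.5*18)²
= 4914 - 3969 = 945

945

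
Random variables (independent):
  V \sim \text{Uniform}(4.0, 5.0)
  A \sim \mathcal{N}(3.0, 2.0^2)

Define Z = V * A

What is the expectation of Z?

For independent RVs: E[XY] = E[X]*E[Y]
E[V] = 4.5
E[A] = 3
E[Z] = 4.5 * 3 = 13.5

13.5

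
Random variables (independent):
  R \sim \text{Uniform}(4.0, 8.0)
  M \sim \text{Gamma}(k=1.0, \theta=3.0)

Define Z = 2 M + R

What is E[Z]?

E[Z] = 1*E[R] + 2*E[M]
E[R] = 6
E[M] = 3
E[Z] = 1*6 + 2*3 = 12

12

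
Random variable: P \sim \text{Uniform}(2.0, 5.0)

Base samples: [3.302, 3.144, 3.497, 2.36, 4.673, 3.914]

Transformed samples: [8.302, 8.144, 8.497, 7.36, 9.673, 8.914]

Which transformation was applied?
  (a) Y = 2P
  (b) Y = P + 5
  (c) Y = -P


Checking option (b) Y = P + 5:
  P = 3.302 -> Y = 8.302 ✓
  P = 3.144 -> Y = 8.144 ✓
  P = 3.497 -> Y = 8.497 ✓
All samples match this transformation.

(b) P + 5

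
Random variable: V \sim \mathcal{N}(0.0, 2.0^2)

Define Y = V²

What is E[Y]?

Using E[X²] = Var(X) + (E[X])²:
E[V] = 0
Var(V) = 2.0^2 = 4
E[V²] = 4 + 0² = 4 + 0 = 4

4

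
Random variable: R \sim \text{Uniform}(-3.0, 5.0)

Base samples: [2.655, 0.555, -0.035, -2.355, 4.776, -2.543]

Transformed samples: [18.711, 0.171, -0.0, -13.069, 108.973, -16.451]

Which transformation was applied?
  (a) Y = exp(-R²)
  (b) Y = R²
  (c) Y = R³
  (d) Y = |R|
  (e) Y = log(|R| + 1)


Checking option (c) Y = R³:
  R = 2.655 -> Y = 18.711 ✓
  R = 0.555 -> Y = 0.171 ✓
  R = -0.035 -> Y = -0.0 ✓
All samples match this transformation.

(c) R³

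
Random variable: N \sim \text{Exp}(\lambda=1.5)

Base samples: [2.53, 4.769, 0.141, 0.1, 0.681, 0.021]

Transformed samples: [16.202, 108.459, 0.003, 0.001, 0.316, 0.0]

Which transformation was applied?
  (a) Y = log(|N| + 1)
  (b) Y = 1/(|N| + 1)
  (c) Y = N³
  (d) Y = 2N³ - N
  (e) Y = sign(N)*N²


Checking option (c) Y = N³:
  N = 2.53 -> Y = 16.202 ✓
  N = 4.769 -> Y = 108.459 ✓
  N = 0.141 -> Y = 0.003 ✓
All samples match this transformation.

(c) N³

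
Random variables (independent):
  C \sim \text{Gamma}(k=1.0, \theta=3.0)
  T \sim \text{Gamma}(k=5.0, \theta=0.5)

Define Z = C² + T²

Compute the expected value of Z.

E[Z] = E[C²] + E[T²]
E[C²] = Var(C) + E[C]² = 9 + 9 = 18
E[T²] = Var(T) + E[T]² = 1.25 + 6.25 = 7.5
E[Z] = 18 + 7.5 = 25.5

25.5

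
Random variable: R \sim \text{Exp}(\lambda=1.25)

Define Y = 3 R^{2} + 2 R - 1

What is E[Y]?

E[Y] = 3*E[R²] + 2*E[R] - 1
E[R] = 0.8
E[R²] = Var(R) + (E[R])² = 0.64 + 0.64 = 1.28
E[Y] = 3*1.28 + 2*0.8 - 1 = 4.44

4.44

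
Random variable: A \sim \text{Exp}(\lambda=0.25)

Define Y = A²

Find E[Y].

Using E[X²] = Var(X) + (E[X])²:
E[A] = 4
Var(A) = 1/0.25^2 = 16
E[A²] = 16 + 4² = 16 + 16 = 32

32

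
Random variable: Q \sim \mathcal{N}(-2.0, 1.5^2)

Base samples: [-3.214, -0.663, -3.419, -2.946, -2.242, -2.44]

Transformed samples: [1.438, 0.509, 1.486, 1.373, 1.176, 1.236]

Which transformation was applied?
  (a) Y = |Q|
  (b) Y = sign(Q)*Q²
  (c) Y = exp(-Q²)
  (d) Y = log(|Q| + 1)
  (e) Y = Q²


Checking option (d) Y = log(|Q| + 1):
  Q = -3.214 -> Y = 1.438 ✓
  Q = -0.663 -> Y = 0.509 ✓
  Q = -3.419 -> Y = 1.486 ✓
All samples match this transformation.

(d) log(|Q| + 1)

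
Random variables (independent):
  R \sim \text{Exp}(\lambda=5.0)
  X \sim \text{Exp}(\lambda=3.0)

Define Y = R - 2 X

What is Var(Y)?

For independent RVs: Var(aX + bY) = a²Var(X) + b²Var(Y)
Var(R) = 0.04
Var(X) = 0.11111111
Var(Y) = 1²*0.04 + (-2)²*0.11111111
= 1*0.04 + 4*0.11111111 = 0.48444444

0.48444444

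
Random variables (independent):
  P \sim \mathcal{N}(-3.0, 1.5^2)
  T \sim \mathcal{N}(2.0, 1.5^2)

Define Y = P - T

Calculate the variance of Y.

For independent RVs: Var(aX + bY) = a²Var(X) + b²Var(Y)
Var(P) = 2.25
Var(T) = 2.25
Var(Y) = 1²*2.25 + (-1)²*2.25
= 1*2.25 + 1*2.25 = 4.5

4.5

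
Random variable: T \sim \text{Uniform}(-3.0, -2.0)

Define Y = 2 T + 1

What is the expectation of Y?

For Y = 2T + 1:
E[Y] = 2 * E[T] + 1
E[T] = (-3 - 2)/2 = -2.5
E[Y] = 2 * (-2.5) + 1 = -4

-4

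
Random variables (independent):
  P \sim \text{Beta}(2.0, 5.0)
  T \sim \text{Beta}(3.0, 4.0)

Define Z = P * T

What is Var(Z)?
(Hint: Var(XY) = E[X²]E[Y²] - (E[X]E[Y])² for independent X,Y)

Var(XY) = E[X²]E[Y²] - (E[X]E[Y])²
E[P] = 0.28571429, Var(P) = 0.025510204
E[T] = 0.42857143, Var(T) = 0.030612245
E[P²] = 0.025510204 + 0.28571429² = 0.10714286
E[T²] = 0.030612245 + 0.42857143² = 0.21428571
Var(Z) = 0.10714286*0.21428571 - (0.28571429*0.42857143)²
= 0.022959184 - 0.014993753 = 0.0079654311

0.0079654311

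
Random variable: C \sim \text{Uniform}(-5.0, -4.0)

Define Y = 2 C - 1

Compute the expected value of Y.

For Y = 2C - 1:
E[Y] = 2 * E[C] - 1
E[C] = (-5 - 4)/2 = -4.5
E[Y] = 2 * (-4.5) - 1 = -10

-10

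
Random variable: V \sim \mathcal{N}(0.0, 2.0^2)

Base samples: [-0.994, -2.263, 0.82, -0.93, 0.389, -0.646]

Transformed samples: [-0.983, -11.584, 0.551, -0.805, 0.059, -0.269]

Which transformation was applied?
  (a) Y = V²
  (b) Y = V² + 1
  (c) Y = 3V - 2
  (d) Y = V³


Checking option (d) Y = V³:
  V = -0.994 -> Y = -0.983 ✓
  V = -2.263 -> Y = -11.584 ✓
  V = 0.82 -> Y = 0.551 ✓
All samples match this transformation.

(d) V³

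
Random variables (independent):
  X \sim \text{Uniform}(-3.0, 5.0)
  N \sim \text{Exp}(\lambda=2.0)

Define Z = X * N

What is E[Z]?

For independent RVs: E[XY] = E[X]*E[Y]
E[X] = 1
E[N] = 0.5
E[Z] = 1 * 0.5 = 0.5

0.5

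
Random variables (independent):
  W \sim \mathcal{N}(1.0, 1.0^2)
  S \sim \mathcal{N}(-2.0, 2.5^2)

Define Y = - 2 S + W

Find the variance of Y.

For independent RVs: Var(aX + bY) = a²Var(X) + b²Var(Y)
Var(W) = 1
Var(S) = 6.25
Var(Y) = 1²*1 + (-2)²*6.25
= 1*1 + 4*6.25 = 26

26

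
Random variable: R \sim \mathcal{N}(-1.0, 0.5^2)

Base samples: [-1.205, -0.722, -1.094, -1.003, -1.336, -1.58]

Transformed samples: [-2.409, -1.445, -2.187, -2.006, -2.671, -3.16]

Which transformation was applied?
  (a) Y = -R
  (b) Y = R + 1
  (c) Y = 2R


Checking option (c) Y = 2R:
  R = -1.205 -> Y = -2.409 ✓
  R = -0.722 -> Y = -1.445 ✓
  R = -1.094 -> Y = -2.187 ✓
All samples match this transformation.

(c) 2R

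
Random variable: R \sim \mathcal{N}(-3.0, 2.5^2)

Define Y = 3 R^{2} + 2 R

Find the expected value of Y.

E[Y] = 3*E[R²] + 2*E[R]
E[R] = -3
E[R²] = Var(R) + (E[R])² = 6.25 + 9 = 15.25
E[Y] = 3*15.25 + 2*(-3) = 39.75

39.75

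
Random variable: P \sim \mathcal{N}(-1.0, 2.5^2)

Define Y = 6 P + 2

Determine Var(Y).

For Y = aP + b: Var(Y) = a² * Var(P)
Var(P) = 2.5^2 = 6.25
Var(Y) = 6² * 6.25 = 36 * 6.25 = 225

225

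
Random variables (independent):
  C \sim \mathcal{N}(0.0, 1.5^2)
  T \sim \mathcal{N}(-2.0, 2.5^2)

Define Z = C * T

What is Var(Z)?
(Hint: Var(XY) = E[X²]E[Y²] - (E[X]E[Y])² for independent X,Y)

Var(XY) = E[X²]E[Y²] - (E[X]E[Y])²
E[C] = 0, Var(C) = 2.25
E[T] = -2, Var(T) = 6.25
E[C²] = 2.25 + 0² = 2.25
E[T²] = 6.25 + (-2)² = 10.25
Var(Z) = 2.25*10.25 - (0*(-2))²
= 23.0625 - 0 = 23.0625

23.0625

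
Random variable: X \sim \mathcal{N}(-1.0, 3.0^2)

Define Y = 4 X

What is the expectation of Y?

For Y = 4X:
E[Y] = 4 * E[X]
E[X] = -1.0 = -1
E[Y] = 4 * (-1) = -4

-4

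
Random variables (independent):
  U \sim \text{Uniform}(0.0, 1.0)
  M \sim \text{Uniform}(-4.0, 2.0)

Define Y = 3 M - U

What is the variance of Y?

For independent RVs: Var(aX + bY) = a²Var(X) + b²Var(Y)
Var(U) = 0.083333333
Var(M) = 3
Var(Y) = (-1)²*0.083333333 + 3²*3
= 1*0.083333333 + 9*3 = 27.083333

27.083333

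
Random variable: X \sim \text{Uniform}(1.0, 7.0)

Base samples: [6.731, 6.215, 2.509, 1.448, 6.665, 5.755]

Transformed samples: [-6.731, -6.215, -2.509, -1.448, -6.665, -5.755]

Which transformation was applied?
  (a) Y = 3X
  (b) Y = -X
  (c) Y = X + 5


Checking option (b) Y = -X:
  X = 6.731 -> Y = -6.731 ✓
  X = 6.215 -> Y = -6.215 ✓
  X = 2.509 -> Y = -2.509 ✓
All samples match this transformation.

(b) -X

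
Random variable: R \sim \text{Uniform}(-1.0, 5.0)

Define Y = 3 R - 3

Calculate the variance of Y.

For Y = aR + b: Var(Y) = a² * Var(R)
Var(R) = (5 + 1)^2/12 = 3
Var(Y) = 3² * 3 = 9 * 3 = 27

27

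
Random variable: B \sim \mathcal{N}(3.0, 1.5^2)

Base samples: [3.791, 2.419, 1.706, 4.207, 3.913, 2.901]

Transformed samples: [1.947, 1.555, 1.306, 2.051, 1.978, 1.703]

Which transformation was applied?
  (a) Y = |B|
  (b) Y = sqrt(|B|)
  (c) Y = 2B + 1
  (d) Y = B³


Checking option (b) Y = sqrt(|B|):
  B = 3.791 -> Y = 1.947 ✓
  B = 2.419 -> Y = 1.555 ✓
  B = 1.706 -> Y = 1.306 ✓
All samples match this transformation.

(b) sqrt(|B|)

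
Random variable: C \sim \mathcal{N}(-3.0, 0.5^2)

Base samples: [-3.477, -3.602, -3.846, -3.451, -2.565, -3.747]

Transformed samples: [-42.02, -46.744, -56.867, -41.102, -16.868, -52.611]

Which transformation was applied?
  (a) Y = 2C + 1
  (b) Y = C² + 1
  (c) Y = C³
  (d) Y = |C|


Checking option (c) Y = C³:
  C = -3.477 -> Y = -42.02 ✓
  C = -3.602 -> Y = -46.744 ✓
  C = -3.846 -> Y = -56.867 ✓
All samples match this transformation.

(c) C³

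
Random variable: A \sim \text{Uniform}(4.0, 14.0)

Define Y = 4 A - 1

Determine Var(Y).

For Y = aA + b: Var(Y) = a² * Var(A)
Var(A) = (14 - 4)^2/12 = 8.3333333
Var(Y) = 4² * 8.3333333 = 16 * 8.3333333 = 133.33333

133.33333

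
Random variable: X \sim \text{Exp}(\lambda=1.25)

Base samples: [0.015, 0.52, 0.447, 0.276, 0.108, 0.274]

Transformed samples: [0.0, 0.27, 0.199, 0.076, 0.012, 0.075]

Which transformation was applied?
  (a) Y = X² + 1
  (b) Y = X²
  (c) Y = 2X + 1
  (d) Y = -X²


Checking option (b) Y = X²:
  X = 0.015 -> Y = 0.0 ✓
  X = 0.52 -> Y = 0.27 ✓
  X = 0.447 -> Y = 0.199 ✓
All samples match this transformation.

(b) X²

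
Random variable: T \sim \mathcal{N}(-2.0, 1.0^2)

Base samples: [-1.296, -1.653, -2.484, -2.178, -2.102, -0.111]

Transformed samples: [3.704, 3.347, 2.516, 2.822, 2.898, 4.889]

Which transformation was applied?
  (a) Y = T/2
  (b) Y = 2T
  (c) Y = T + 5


Checking option (c) Y = T + 5:
  T = -1.296 -> Y = 3.704 ✓
  T = -1.653 -> Y = 3.347 ✓
  T = -2.484 -> Y = 2.516 ✓
All samples match this transformation.

(c) T + 5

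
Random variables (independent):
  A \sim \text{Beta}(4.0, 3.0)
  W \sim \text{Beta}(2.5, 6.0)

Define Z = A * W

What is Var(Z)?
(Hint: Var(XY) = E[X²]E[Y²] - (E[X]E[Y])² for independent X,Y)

Var(XY) = E[X²]E[Y²] - (E[X]E[Y])²
E[A] = 0.57142857, Var(A) = 0.030612245
E[W] = 0.29411765, Var(W) = 0.021853943
E[A²] = 0.030612245 + 0.57142857² = 0.35714286
E[W²] = 0.021853943 + 0.29411765² = 0.10835913
Var(Z) = 0.35714286*0.10835913 - (0.57142857*0.29411765)²
= 0.03869969 - 0.028246593 = 0.010453098

0.010453098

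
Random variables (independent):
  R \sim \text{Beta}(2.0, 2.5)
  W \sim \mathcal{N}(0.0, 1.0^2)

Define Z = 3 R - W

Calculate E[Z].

E[Z] = 3*E[R] - 1*E[W]
E[R] = 0.44444444
E[W] = 0
E[Z] = 3*0.44444444 - 1*0 = 1.3333333

1.3333333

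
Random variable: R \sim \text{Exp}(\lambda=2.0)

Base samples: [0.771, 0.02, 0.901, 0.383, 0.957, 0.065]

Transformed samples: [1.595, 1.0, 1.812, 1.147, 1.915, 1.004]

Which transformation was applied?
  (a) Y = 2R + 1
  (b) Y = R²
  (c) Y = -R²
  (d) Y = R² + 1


Checking option (d) Y = R² + 1:
  R = 0.771 -> Y = 1.595 ✓
  R = 0.02 -> Y = 1.0 ✓
  R = 0.901 -> Y = 1.812 ✓
All samples match this transformation.

(d) R² + 1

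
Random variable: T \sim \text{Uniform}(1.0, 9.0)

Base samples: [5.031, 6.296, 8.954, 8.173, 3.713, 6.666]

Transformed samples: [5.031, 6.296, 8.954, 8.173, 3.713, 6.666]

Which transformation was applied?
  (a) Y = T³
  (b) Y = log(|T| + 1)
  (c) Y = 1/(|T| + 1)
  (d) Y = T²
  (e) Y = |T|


Checking option (e) Y = |T|:
  T = 5.031 -> Y = 5.031 ✓
  T = 6.296 -> Y = 6.296 ✓
  T = 8.954 -> Y = 8.954 ✓
All samples match this transformation.

(e) |T|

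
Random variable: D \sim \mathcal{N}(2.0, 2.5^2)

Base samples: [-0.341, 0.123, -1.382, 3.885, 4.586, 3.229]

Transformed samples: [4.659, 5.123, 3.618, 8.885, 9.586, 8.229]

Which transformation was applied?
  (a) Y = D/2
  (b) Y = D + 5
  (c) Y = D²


Checking option (b) Y = D + 5:
  D = -0.341 -> Y = 4.659 ✓
  D = 0.123 -> Y = 5.123 ✓
  D = -1.382 -> Y = 3.618 ✓
All samples match this transformation.

(b) D + 5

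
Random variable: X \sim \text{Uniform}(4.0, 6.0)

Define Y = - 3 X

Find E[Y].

For Y = -3X:
E[Y] = -3 * E[X]
E[X] = (4 + 6)/2 = 5
E[Y] = -3 * 5 = -15

-15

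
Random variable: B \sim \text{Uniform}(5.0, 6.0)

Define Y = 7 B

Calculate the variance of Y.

For Y = aB + b: Var(Y) = a² * Var(B)
Var(B) = (6 - 5)^2/12 = 0.083333333
Var(Y) = 7² * 0.083333333 = 49 * 0.083333333 = 4.0833333

4.0833333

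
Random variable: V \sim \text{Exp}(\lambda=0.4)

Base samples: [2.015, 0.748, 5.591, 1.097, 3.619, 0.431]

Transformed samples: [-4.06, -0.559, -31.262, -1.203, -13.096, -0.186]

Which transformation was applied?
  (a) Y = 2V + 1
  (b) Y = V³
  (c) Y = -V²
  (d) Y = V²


Checking option (c) Y = -V²:
  V = 2.015 -> Y = -4.06 ✓
  V = 0.748 -> Y = -0.559 ✓
  V = 5.591 -> Y = -31.262 ✓
All samples match this transformation.

(c) -V²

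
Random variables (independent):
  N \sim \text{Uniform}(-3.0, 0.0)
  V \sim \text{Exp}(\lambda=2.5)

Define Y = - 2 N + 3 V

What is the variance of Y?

For independent RVs: Var(aX + bY) = a²Var(X) + b²Var(Y)
Var(N) = 0.75
Var(V) = 0.16
Var(Y) = (-2)²*0.75 + 3²*0.16
= 4*0.75 + 9*0.16 = 4.44

4.44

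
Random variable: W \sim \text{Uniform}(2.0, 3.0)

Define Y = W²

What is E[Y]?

Using E[X²] = Var(X) + (E[X])²:
E[W] = 2.5
Var(W) = (3 - 2)^2/12 = 0.083333333
E[W²] = 0.083333333 + 2.5² = 0.083333333 + 6.25 = 6.3333333

6.3333333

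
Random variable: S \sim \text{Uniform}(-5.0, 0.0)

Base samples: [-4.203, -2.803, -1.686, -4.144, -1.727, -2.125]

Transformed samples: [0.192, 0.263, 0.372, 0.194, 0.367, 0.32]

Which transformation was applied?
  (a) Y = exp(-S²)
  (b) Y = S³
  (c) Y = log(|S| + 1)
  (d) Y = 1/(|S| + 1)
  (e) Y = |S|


Checking option (d) Y = 1/(|S| + 1):
  S = -4.203 -> Y = 0.192 ✓
  S = -2.803 -> Y = 0.263 ✓
  S = -1.686 -> Y = 0.372 ✓
All samples match this transformation.

(d) 1/(|S| + 1)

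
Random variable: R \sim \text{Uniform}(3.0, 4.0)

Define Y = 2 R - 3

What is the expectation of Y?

For Y = 2R - 3:
E[Y] = 2 * E[R] - 3
E[R] = (3 + 4)/2 = 3.5
E[Y] = 2 * 3.5 - 3 = 4

4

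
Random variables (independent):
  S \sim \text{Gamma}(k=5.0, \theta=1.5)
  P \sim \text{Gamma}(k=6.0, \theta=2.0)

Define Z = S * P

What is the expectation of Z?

For independent RVs: E[XY] = E[X]*E[Y]
E[S] = 7.5
E[P] = 12
E[Z] = 7.5 * 12 = 90

90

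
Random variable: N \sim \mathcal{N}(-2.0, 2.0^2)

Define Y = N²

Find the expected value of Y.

E[N²] = Var(N) + (E[N])² = 4 + 4 = 8

8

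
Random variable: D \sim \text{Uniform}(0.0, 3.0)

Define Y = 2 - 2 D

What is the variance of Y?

For Y = aD + b: Var(Y) = a² * Var(D)
Var(D) = (3 - 0)^2/12 = 0.75
Var(Y) = (-2)² * 0.75 = 4 * 0.75 = 3

3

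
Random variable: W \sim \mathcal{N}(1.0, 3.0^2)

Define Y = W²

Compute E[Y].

Using E[X²] = Var(X) + (E[X])²:
E[W] = 1
Var(W) = 3.0^2 = 9
E[W²] = 9 + 1² = 9 + 1 = 10

10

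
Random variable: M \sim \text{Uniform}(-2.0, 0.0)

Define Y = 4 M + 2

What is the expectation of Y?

For Y = 4M + 2:
E[Y] = 4 * E[M] + 2
E[M] = (-2 + 0)/2 = -1
E[Y] = 4 * (-1) + 2 = -2

-2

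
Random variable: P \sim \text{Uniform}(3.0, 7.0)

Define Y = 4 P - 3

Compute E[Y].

For Y = 4P - 3:
E[Y] = 4 * E[P] - 3
E[P] = (3 + 7)/2 = 5
E[Y] = 4 * 5 - 3 = 17

17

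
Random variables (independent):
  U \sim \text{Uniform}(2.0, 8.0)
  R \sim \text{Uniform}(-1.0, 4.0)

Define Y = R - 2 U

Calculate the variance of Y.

For independent RVs: Var(aX + bY) = a²Var(X) + b²Var(Y)
Var(U) = 3
Var(R) = 2.0833333
Var(Y) = (-2)²*3 + 1²*2.0833333
= 4*3 + 1*2.0833333 = 14.083333

14.083333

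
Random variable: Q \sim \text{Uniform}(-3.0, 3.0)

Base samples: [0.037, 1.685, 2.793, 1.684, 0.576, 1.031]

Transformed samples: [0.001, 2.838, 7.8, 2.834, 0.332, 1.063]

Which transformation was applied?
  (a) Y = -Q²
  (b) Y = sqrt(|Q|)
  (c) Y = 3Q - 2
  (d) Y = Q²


Checking option (d) Y = Q²:
  Q = 0.037 -> Y = 0.001 ✓
  Q = 1.685 -> Y = 2.838 ✓
  Q = 2.793 -> Y = 7.8 ✓
All samples match this transformation.

(d) Q²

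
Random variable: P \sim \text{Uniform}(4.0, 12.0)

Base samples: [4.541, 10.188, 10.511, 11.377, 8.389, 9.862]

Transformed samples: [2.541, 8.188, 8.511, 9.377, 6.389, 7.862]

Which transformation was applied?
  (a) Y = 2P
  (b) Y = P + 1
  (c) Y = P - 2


Checking option (c) Y = P - 2:
  P = 4.541 -> Y = 2.541 ✓
  P = 10.188 -> Y = 8.188 ✓
  P = 10.511 -> Y = 8.511 ✓
All samples match this transformation.

(c) P - 2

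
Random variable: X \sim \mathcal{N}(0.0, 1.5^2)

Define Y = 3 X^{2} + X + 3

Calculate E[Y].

E[Y] = 3*E[X²] + 1*E[X] + 3
E[X] = 0
E[X²] = Var(X) + (E[X])² = 2.25 + 0 = 2.25
E[Y] = 3*2.25 + 1*0 + 3 = 9.75

9.75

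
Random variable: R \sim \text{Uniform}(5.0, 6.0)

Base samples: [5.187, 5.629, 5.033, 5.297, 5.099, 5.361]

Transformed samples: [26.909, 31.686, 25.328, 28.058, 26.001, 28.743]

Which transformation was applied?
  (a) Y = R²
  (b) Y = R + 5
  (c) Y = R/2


Checking option (a) Y = R²:
  R = 5.187 -> Y = 26.909 ✓
  R = 5.629 -> Y = 31.686 ✓
  R = 5.033 -> Y = 25.328 ✓
All samples match this transformation.

(a) R²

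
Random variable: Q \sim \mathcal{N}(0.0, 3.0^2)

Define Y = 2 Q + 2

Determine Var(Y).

For Y = aQ + b: Var(Y) = a² * Var(Q)
Var(Q) = 3.0^2 = 9
Var(Y) = 2² * 9 = 4 * 9 = 36

36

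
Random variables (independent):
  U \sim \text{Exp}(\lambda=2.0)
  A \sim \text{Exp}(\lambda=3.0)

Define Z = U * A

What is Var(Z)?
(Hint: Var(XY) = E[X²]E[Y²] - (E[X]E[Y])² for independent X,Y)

Var(XY) = E[X²]E[Y²] - (E[X]E[Y])²
E[U] = 0.5, Var(U) = 0.25
E[A] = 0.33333333, Var(A) = 0.11111111
E[U²] = 0.25 + 0.5² = 0.5
E[A²] = 0.11111111 + 0.33333333² = 0.22222222
Var(Z) = 0.5*0.22222222 - (0.5*0.33333333)²
= 0.11111111 - 0.027777778 = 0.083333333

0.083333333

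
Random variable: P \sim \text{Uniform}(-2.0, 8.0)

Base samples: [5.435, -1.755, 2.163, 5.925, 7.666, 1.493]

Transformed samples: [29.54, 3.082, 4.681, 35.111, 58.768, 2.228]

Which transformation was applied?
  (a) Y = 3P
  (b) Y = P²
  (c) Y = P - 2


Checking option (b) Y = P²:
  P = 5.435 -> Y = 29.54 ✓
  P = -1.755 -> Y = 3.082 ✓
  P = 2.163 -> Y = 4.681 ✓
All samples match this transformation.

(b) P²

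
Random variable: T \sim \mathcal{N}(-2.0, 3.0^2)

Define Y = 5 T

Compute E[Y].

For Y = 5T:
E[Y] = 5 * E[T]
E[T] = -2.0 = -2
E[Y] = 5 * (-2) = -10

-10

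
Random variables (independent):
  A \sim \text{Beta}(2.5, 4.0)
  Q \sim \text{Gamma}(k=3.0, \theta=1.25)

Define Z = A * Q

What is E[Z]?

For independent RVs: E[XY] = E[X]*E[Y]
E[A] = 0.38461538
E[Q] = 3.75
E[Z] = 0.38461538 * 3.75 = 1.4423077

1.4423077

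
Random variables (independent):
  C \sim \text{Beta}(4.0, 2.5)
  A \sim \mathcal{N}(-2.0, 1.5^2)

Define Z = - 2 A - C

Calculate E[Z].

E[Z] = -1*E[C] - 2*E[A]
E[C] = 0.61538462
E[A] = -2
E[Z] = -1*0.61538462 - 2*(-2) = 3.3846154

3.3846154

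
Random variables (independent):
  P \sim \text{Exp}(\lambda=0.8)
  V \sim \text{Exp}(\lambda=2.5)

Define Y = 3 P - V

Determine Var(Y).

For independent RVs: Var(aX + bY) = a²Var(X) + b²Var(Y)
Var(P) = 1.5625
Var(V) = 0.16
Var(Y) = 3²*1.5625 + (-1)²*0.16
= 9*1.5625 + 1*0.16 = 14.2225

14.2225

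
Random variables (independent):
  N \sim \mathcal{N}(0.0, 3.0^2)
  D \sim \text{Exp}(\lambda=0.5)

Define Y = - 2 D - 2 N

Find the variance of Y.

For independent RVs: Var(aX + bY) = a²Var(X) + b²Var(Y)
Var(N) = 9
Var(D) = 4
Var(Y) = (-2)²*9 + (-2)²*4
= 4*9 + 4*4 = 52

52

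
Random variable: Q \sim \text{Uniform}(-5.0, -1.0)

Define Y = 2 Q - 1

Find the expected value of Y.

For Y = 2Q - 1:
E[Y] = 2 * E[Q] - 1
E[Q] = (-5 - 1)/2 = -3
E[Y] = 2 * (-3) - 1 = -7

-7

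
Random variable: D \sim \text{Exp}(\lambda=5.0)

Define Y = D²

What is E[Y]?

Using E[X²] = Var(X) + (E[X])²:
E[D] = 0.2
Var(D) = 1/5.0^2 = 0.04
E[D²] = 0.04 + 0.2² = 0.04 + 0.04 = 0.08

0.08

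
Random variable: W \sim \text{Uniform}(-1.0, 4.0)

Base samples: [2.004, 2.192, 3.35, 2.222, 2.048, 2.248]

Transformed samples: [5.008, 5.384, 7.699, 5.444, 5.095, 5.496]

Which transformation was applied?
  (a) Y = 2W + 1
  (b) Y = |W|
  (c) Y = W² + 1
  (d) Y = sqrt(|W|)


Checking option (a) Y = 2W + 1:
  W = 2.004 -> Y = 5.008 ✓
  W = 2.192 -> Y = 5.384 ✓
  W = 3.35 -> Y = 7.699 ✓
All samples match this transformation.

(a) 2W + 1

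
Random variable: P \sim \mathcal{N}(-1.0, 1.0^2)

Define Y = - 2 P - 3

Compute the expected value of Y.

For Y = -2P - 3:
E[Y] = -2 * E[P] - 3
E[P] = -1.0 = -1
E[Y] = -2 * (-1) - 3 = -1

-1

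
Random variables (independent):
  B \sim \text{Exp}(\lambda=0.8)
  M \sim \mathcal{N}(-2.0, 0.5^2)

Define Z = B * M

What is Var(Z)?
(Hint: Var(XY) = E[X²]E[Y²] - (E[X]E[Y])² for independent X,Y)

Var(XY) = E[X²]E[Y²] - (E[X]E[Y])²
E[B] = 1.25, Var(B) = 1.5625
E[M] = -2, Var(M) = 0.25
E[B²] = 1.5625 + 1.25² = 3.125
E[M²] = 0.25 + (-2)² = 4.25
Var(Z) = 3.125*4.25 - (1.25*(-2))²
= 13.28125 - 6.25 = 7.03125

7.03125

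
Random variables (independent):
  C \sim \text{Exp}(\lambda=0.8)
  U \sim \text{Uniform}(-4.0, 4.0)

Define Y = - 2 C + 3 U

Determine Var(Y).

For independent RVs: Var(aX + bY) = a²Var(X) + b²Var(Y)
Var(C) = 1.5625
Var(U) = 5.3333333
Var(Y) = (-2)²*1.5625 + 3²*5.3333333
= 4*1.5625 + 9*5.3333333 = 54.25

54.25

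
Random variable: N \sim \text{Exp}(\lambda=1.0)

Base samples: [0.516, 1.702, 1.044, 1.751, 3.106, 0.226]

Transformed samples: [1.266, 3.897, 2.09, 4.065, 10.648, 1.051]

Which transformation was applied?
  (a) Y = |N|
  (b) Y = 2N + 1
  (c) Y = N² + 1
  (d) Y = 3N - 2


Checking option (c) Y = N² + 1:
  N = 0.516 -> Y = 1.266 ✓
  N = 1.702 -> Y = 3.897 ✓
  N = 1.044 -> Y = 2.09 ✓
All samples match this transformation.

(c) N² + 1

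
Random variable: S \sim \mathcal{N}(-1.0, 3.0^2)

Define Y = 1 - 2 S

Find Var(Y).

For Y = aS + b: Var(Y) = a² * Var(S)
Var(S) = 3.0^2 = 9
Var(Y) = (-2)² * 9 = 4 * 9 = 36

36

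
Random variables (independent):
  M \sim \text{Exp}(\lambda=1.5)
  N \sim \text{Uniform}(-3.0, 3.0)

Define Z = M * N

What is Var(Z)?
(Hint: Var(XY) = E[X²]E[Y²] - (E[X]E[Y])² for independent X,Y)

Var(XY) = E[X²]E[Y²] - (E[X]E[Y])²
E[M] = 0.66666667, Var(M) = 0.44444444
E[N] = 0, Var(N) = 3
E[M²] = 0.44444444 + 0.66666667² = 0.88888889
E[N²] = 3 + 0² = 3
Var(Z) = 0.88888889*3 - (0.66666667*0)²
= 2.6666667 - 0 = 2.6666667

2.6666667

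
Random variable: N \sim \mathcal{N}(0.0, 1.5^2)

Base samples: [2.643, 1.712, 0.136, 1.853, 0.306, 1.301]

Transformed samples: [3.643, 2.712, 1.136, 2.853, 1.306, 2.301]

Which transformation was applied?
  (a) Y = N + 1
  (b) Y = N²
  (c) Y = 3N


Checking option (a) Y = N + 1:
  N = 2.643 -> Y = 3.643 ✓
  N = 1.712 -> Y = 2.712 ✓
  N = 0.136 -> Y = 1.136 ✓
All samples match this transformation.

(a) N + 1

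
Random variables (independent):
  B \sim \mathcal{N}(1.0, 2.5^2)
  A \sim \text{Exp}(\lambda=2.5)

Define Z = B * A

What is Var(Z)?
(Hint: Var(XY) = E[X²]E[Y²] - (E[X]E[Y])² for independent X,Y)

Var(XY) = E[X²]E[Y²] - (E[X]E[Y])²
E[B] = 1, Var(B) = 6.25
E[A] = 0.4, Var(A) = 0.16
E[B²] = 6.25 + 1² = 7.25
E[A²] = 0.16 + 0.4² = 0.32
Var(Z) = 7.25*0.32 - (1*0.4)²
= 2.32 - 0.16 = 2.16

2.16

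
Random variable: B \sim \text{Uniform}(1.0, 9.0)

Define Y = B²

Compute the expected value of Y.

Using E[X²] = Var(X) + (E[X])²:
E[B] = 5
Var(B) = (9 - 1)^2/12 = 5.3333333
E[B²] = 5.3333333 + 5² = 5.3333333 + 25 = 30.333333

30.333333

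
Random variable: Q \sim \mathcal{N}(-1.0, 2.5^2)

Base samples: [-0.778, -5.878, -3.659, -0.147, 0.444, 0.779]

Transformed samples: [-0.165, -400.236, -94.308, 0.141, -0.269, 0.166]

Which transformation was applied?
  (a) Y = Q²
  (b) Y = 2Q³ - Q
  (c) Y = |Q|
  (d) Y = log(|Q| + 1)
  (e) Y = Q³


Checking option (b) Y = 2Q³ - Q:
  Q = -0.778 -> Y = -0.165 ✓
  Q = -5.878 -> Y = -400.236 ✓
  Q = -3.659 -> Y = -94.308 ✓
All samples match this transformation.

(b) 2Q³ - Q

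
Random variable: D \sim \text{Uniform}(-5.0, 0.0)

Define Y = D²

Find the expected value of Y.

E[D²] = Var(D) + (E[D])² = 2.0833333 + 6.25 = 8.3333333

8.3333333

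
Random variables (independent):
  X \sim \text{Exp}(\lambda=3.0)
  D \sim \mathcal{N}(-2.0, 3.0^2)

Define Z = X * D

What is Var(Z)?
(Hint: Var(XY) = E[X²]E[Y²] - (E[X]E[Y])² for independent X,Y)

Var(XY) = E[X²]E[Y²] - (E[X]E[Y])²
E[X] = 0.33333333, Var(X) = 0.11111111
E[D] = -2, Var(D) = 9
E[X²] = 0.11111111 + 0.33333333² = 0.22222222
E[D²] = 9 + (-2)² = 13
Var(Z) = 0.22222222*13 - (0.33333333*(-2))²
= 2.8888889 - 0.44444444 = 2.4444444

2.4444444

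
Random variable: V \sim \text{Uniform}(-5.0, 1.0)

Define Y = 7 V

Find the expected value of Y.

For Y = 7V:
E[Y] = 7 * E[V]
E[V] = (-5 + 1)/2 = -2
E[Y] = 7 * (-2) = -14

-14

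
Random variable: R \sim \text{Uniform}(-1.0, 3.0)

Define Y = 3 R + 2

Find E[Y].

For Y = 3R + 2:
E[Y] = 3 * E[R] + 2
E[R] = (-1 + 3)/2 = 1
E[Y] = 3 * 1 + 2 = 5

5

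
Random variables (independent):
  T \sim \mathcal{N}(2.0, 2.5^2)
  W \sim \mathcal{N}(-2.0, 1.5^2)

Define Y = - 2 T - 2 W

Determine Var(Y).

For independent RVs: Var(aX + bY) = a²Var(X) + b²Var(Y)
Var(T) = 6.25
Var(W) = 2.25
Var(Y) = (-2)²*6.25 + (-2)²*2.25
= 4*6.25 + 4*2.25 = 34

34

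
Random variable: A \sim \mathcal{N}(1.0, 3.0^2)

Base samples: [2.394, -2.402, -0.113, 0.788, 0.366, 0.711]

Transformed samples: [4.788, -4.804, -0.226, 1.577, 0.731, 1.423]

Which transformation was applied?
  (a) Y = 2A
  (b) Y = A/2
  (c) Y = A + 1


Checking option (a) Y = 2A:
  A = 2.394 -> Y = 4.788 ✓
  A = -2.402 -> Y = -4.804 ✓
  A = -0.113 -> Y = -0.226 ✓
All samples match this transformation.

(a) 2A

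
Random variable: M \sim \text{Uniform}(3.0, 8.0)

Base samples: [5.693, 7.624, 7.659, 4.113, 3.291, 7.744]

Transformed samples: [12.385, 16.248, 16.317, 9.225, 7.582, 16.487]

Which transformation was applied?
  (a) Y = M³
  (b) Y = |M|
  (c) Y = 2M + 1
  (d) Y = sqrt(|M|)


Checking option (c) Y = 2M + 1:
  M = 5.693 -> Y = 12.385 ✓
  M = 7.624 -> Y = 16.248 ✓
  M = 7.659 -> Y = 16.317 ✓
All samples match this transformation.

(c) 2M + 1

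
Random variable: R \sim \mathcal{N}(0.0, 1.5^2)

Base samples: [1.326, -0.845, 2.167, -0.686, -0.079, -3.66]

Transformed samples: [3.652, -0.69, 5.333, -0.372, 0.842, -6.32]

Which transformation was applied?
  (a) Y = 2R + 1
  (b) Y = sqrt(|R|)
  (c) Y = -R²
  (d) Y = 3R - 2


Checking option (a) Y = 2R + 1:
  R = 1.326 -> Y = 3.652 ✓
  R = -0.845 -> Y = -0.69 ✓
  R = 2.167 -> Y = 5.333 ✓
All samples match this transformation.

(a) 2R + 1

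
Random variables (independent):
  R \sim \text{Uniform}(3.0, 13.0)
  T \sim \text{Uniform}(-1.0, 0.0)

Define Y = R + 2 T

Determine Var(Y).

For independent RVs: Var(aX + bY) = a²Var(X) + b²Var(Y)
Var(R) = 8.3333333
Var(T) = 0.083333333
Var(Y) = 1²*8.3333333 + 2²*0.083333333
= 1*8.3333333 + 4*0.083333333 = 8.6666667

8.6666667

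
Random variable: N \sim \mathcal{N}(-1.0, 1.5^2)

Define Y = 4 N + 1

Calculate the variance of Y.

For Y = aN + b: Var(Y) = a² * Var(N)
Var(N) = 1.5^2 = 2.25
Var(Y) = 4² * 2.25 = 16 * 2.25 = 36

36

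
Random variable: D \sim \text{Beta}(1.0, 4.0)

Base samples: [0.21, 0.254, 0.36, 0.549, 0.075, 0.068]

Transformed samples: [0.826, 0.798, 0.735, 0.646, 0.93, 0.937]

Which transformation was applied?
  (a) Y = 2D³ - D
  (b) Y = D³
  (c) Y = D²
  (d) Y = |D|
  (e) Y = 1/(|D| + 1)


Checking option (e) Y = 1/(|D| + 1):
  D = 0.21 -> Y = 0.826 ✓
  D = 0.254 -> Y = 0.798 ✓
  D = 0.36 -> Y = 0.735 ✓
All samples match this transformation.

(e) 1/(|D| + 1)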